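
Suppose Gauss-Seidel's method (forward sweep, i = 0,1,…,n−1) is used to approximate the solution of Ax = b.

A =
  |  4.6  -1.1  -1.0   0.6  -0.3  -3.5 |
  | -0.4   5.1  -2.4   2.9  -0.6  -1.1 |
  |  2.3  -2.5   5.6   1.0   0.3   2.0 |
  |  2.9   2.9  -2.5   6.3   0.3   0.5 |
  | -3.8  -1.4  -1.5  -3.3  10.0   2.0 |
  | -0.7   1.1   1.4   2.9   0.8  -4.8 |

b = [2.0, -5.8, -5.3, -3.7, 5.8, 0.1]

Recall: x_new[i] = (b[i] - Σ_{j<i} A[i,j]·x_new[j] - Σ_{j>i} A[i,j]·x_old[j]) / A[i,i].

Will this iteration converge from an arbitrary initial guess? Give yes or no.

yes

Split A = D + L + U, D = diag(4.6, 5.1, 5.6, 6.3, 10, -4.8).
T_GS = -(D+L)⁻¹U: row 0 first, T[0,3] = -(0.6)/(4.6) = -0.1304; later rows by forward substitution.
  T[0,:] = [+0.0000, +0.2391, +0.2174, -0.1304, +0.0652, +0.7609]
  T[1,:] = [+0.0000, +0.0188, +0.4876, -0.5789, +0.1228, +0.2754]
  T[2,:] = [+0.0000, -0.0898, +0.1284, -0.3834, -0.0256, -0.5467]
  T[3,:] = [+0.0000, -0.1544, -0.2736, +0.1743, -0.1443, -0.7733]
  T[4,:] = [+0.0000, +0.0291, +0.0799, -0.1306, -0.0095, -0.2095]
  T[5,:] = [+0.0000, -0.1452, -0.0345, -0.1419, -0.0776, -0.7094]
moduli |λ_i(T)| = 0.8749, 0.5759, 0.0758, 0.0270, 0.0270, 0.0000.
spectral radius ρ = 0.8749; 0.8749 < 1, so it converges for any x₀.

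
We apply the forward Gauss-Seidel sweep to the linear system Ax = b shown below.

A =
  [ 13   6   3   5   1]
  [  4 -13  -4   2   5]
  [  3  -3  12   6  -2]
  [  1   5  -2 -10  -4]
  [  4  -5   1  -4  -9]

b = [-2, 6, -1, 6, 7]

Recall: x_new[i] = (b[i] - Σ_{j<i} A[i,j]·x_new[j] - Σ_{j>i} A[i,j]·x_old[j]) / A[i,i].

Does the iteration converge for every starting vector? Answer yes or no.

Diagonal D = diag(13, -13, 12, -10, -9); L, U strict lower/upper.
Gauss-Seidel: T = -(D+L)⁻¹U, row 0 first, T[0,4] = -(1)/(13) = -0.0769; later rows by forward substitution.
  T[0,:] = [+0.0000  -0.4615  -0.2308  -0.3846  -0.0769]
  T[1,:] = [+0.0000  -0.1420  -0.3787  +0.0355  +0.3609]
  T[2,:] = [+0.0000  +0.0799  -0.0370  -0.3950  +0.2761]
  T[3,:] = [+0.0000  -0.1331  -0.2050  +0.0583  -0.2824]
  T[4,:] = [+0.0000  -0.0582  +0.1948  -0.2605  -0.0785]
|roots of det(T-λI)|: 0.5009, 0.3077, 0.2862, 0.2862, 0.0000.
ρ = 0.5009; 0.5009 < 1 ⇒ converges.

yes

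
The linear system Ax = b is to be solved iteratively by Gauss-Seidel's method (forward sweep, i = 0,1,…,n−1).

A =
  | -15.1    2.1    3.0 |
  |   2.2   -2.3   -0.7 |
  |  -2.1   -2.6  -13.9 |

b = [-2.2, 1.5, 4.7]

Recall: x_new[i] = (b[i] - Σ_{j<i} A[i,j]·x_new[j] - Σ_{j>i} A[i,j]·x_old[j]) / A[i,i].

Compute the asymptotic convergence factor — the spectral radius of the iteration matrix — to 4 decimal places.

0.1635

A = D + L + U where D = diag(-15.1, -2.3, -13.9).
T_GS = -(D+L)⁻¹U: row 0 first, T[0,2] = -(3)/(-15.1) = +0.1987; later rows by forward substitution.
  T[0,:] = [+0.0000  +0.1391  +0.1987]
  T[1,:] = [+0.0000  +0.1330  -0.1143]
  T[2,:] = [+0.0000  -0.0459  -0.0086]
eigenvalue magnitudes: 0.1635, 0.0391, 0.0000.
ρ = 0.1635; 0.1635 < 1: convergent.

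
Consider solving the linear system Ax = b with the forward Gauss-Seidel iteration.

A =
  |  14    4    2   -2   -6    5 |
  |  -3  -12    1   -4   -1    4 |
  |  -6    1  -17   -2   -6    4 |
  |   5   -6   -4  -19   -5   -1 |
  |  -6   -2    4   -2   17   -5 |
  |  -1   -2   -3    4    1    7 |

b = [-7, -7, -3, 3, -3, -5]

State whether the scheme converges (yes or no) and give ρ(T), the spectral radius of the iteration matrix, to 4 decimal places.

yes, ρ = 0.9180

A = D + L + U where D = diag(14, -12, -17, -19, 17, 7).
Gauss-Seidel: T = -(D+L)⁻¹U, row 0 first, T[0,1] = -(4)/(14) = -0.2857; later rows by forward substitution.
  T[0,:] = [+0.0000  -0.2857  -0.1429  +0.1429  +0.4286  -0.3571]
  T[1,:] = [+0.0000  +0.0714  +0.1190  -0.3690  -0.1905  +0.4226]
  T[2,:] = [+0.0000  +0.1050  +0.0574  -0.1898  -0.5154  +0.3862]
  T[3,:] = [+0.0000  -0.1199  -0.0873  +0.1941  +0.0183  -0.3614]
  T[4,:] = [+0.0000  -0.1313  -0.0602  +0.0745  +0.2523  +0.0844]
  T[5,:] = [+0.0000  +0.1119  +0.0967  -0.2879  -0.2606  +0.4297]
|roots of det(T-λI)|: 0.9180, 0.1941, 0.1088, 0.0400, 0.0400, 0.0000.
ρ = 0.9180; 0.9180 < 1, so it converges for any x₀.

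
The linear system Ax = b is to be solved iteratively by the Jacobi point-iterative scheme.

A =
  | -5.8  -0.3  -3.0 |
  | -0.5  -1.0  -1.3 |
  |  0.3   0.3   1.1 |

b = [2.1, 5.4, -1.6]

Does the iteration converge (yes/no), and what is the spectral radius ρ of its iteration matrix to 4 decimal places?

Split A = D + L + U, D = diag(-5.8, -1, 1.1).
T_J = -D⁻¹(L+U): T[2,1] = -(0.3)/(1.1) = -0.2727; T[2,2] = 0.
  T[0,:] = [+0.0000, -0.0517, -0.5172]
  T[1,:] = [-0.5000, +0.0000, -1.3000]
  T[2,:] = [-0.2727, -0.2727, +0.0000]
|λ(T)| sorted: 0.7957, 0.6137, 0.1820.
ρ(T) = max|λ| = 0.7957; 0.7957 < 1 ⇒ converges.

yes, ρ = 0.7957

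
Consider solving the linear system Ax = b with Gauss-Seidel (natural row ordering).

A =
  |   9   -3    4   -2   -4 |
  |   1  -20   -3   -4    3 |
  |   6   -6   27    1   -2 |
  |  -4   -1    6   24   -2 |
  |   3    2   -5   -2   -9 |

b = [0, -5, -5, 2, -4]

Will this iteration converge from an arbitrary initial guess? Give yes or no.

Split A = D + L + U, D = diag(9, -20, 27, 24, -9).
GS T = -(D+L)⁻¹U: row 0 first, T[0,2] = -(4)/(9) = -0.4444; later rows by forward substitution.
  T[0,:] = [+0.0000 +0.3333 -0.4444 +0.2222 +0.4444]
  T[1,:] = [+0.0000 +0.0167 -0.1722 -0.1889 +0.1722]
  T[2,:] = [+0.0000 -0.0704 +0.0605 -0.1284 +0.0136]
  T[3,:] = [+0.0000 +0.0738 -0.0964 +0.0613 +0.1612]
  T[4,:] = [+0.0000 +0.1375 -0.1986 +0.0898 +0.1431]
|λ(T)| sorted: 0.3340, 0.0983, 0.0396, 0.0396, 0.0000.
ρ = 0.3340; 0.3340 < 1, so it converges for any x₀.

yes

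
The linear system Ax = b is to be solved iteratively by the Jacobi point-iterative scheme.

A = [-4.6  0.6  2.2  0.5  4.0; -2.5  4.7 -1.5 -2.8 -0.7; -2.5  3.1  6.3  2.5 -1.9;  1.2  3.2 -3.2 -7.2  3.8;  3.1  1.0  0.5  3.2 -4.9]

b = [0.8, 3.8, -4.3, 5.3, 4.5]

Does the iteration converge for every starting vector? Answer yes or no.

no

Let D = diag(-4.6, 4.7, 6.3, -7.2, -4.9); L, U the strict triangles.
T_J = -D⁻¹(L+U): T[2,3] = -(2.5)/(6.3) = -0.3968; T[2,2] = 0.
  T[0,:] = [+0.0000  +0.1304  +0.4783  +0.1087  +0.8696]
  T[1,:] = [+0.5319  +0.0000  +0.3191  +0.5957  +0.1489]
  T[2,:] = [+0.3968  -0.4921  +0.0000  -0.3968  +0.3016]
  T[3,:] = [+0.1667  +0.4444  -0.4444  +0.0000  +0.5278]
  T[4,:] = [+0.6327  +0.2041  +0.1020  +0.6531  +0.0000]
moduli |λ_i(T)| = 1.2508, 0.9182, 0.6533, 0.4332, 0.1125.
ρ = 1.2508; 1.2508 > 1, so it fails to converge.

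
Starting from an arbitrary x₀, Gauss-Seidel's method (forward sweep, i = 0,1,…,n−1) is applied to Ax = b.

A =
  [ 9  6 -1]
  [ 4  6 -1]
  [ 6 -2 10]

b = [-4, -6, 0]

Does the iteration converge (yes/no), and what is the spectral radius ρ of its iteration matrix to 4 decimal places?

Write A = D+L+U with D = diag(9, 6, 10).
T_GS = -(D+L)⁻¹U: row 0 first, T[0,2] = -(-1)/(9) = +0.1111; later rows by forward substitution.
  T[0,:] = [+0.0000 -0.6667 +0.1111]
  T[1,:] = [+0.0000 +0.4444 +0.0926]
  T[2,:] = [+0.0000 +0.4889 -0.0481]
|λ(T)| sorted: 0.5236, 0.1273, 0.0000.
spectral radius ρ = 0.5236; 0.5236 < 1 ⇒ converges.

yes, ρ = 0.5236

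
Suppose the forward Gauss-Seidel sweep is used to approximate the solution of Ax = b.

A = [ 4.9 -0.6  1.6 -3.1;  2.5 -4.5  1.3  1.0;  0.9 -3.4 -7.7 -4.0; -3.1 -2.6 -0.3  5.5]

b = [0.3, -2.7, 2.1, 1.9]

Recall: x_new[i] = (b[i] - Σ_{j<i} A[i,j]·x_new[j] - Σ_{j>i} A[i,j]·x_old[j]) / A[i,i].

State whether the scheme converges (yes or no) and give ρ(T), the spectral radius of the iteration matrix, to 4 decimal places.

yes, ρ = 0.7727

Write A = D+L+U with D = diag(4.9, -4.5, -7.7, 5.5).
T_GS = -(D+L)⁻¹U: row 0 first, T[0,1] = -(-0.6)/(4.9) = +0.1224; later rows by forward substitution.
  T[0,:] = [+0.0000, +0.1224, -0.3265, +0.6327]
  T[1,:] = [+0.0000, +0.0680, +0.1075, +0.5737]
  T[2,:] = [+0.0000, -0.0157, -0.0856, -0.6989]
  T[3,:] = [+0.0000, +0.1003, -0.1379, +0.5897]
moduli |λ_i(T)| = 0.7727, 0.2535, 0.0529, 0.0000.
ρ = 0.7727; 0.7727 < 1: convergent.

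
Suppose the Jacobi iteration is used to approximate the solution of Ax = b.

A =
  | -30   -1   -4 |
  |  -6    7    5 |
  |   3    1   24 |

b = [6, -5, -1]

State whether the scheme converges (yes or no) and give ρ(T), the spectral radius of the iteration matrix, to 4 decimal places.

yes, ρ = 0.1687

Let D = diag(-30, 7, 24); L, U the strict triangles.
T_J = -D⁻¹(L+U): T[1,2] = -(5)/(7) = -0.7143; T[1,1] = 0.
  T[0,:] = [+0.0000 -0.0333 -0.1333]
  T[1,:] = [+0.8571 +0.0000 -0.7143]
  T[2,:] = [-0.1250 -0.0417 +0.0000]
|roots of det(T-λI)|: 0.1687, 0.1029, 0.1029.
ρ(T) = max|λ| = 0.1687; 0.1687 < 1 ⇒ converges.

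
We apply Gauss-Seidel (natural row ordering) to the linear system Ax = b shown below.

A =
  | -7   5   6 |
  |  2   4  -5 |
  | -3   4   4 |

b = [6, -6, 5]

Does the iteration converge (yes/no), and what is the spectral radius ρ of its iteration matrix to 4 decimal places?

no, ρ = 1.1289

Split A = D + L + U, D = diag(-7, 4, 4).
Gauss-Seidel: T = -(D+L)⁻¹U, row 0 first, T[0,1] = -(5)/(-7) = +0.7143; later rows by forward substitution.
  T[0,:] = [+0.0000  +0.7143  +0.8571]
  T[1,:] = [+0.0000  -0.3571  +0.8214]
  T[2,:] = [+0.0000  +0.8929  -0.1786]
eigenvalue magnitudes: 1.1289, 0.5932, 0.0000.
ρ = 1.1289; 1.1289 > 1 ⇒ diverges.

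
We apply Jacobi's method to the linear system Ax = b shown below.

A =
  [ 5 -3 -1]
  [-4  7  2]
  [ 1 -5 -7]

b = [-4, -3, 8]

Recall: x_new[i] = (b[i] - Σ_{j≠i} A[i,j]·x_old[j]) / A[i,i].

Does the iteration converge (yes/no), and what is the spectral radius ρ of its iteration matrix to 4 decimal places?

yes, ρ = 0.8379

A = D + L + U where D = diag(5, 7, -7).
T_J = -D⁻¹(L+U): T[2,0] = -(1)/(-7) = +0.1429; T[2,2] = 0.
  T[0,:] = [+0.0000  +0.6000  +0.2000]
  T[1,:] = [+0.5714  +0.0000  -0.2857]
  T[2,:] = [+0.1429  -0.7143  +0.0000]
eigenvalue magnitudes: 0.8379, 0.6401, 0.1979.
spectral radius ρ = 0.8379; 0.8379 < 1, so it converges for any x₀.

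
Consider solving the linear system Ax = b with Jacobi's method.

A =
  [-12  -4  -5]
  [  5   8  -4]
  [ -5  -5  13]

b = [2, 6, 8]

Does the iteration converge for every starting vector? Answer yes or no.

yes

Diagonal D = diag(-12, 8, 13); L, U strict lower/upper.
Jacobi T = -D⁻¹(L+U): T[1,0] = -(5)/(8) = -0.6250; T[1,1] = 0.
  T[0,:] = [+0.0000 -0.3333 -0.4167]
  T[1,:] = [-0.6250 +0.0000 +0.5000]
  T[2,:] = [+0.3846 +0.3846 +0.0000]
|roots of det(T-λI)|: 0.5528, 0.3821, 0.1707.
ρ(T) = max|λ| = 0.5528; 0.5528 < 1 ⇒ converges.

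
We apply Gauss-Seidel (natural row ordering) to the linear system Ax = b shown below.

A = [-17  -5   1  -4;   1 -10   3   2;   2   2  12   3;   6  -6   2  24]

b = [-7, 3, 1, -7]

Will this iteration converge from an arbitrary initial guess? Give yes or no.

Write A = D+L+U with D = diag(-17, -10, 12, 24).
GS T = -(D+L)⁻¹U: row 0 first, T[0,3] = -(-4)/(-17) = -0.2353; later rows by forward substitution.
  T[0,:] = [+0.0000 -0.2941 +0.0588 -0.2353]
  T[1,:] = [+0.0000 -0.0294 +0.3059 +0.1765]
  T[2,:] = [+0.0000 +0.0539 -0.0608 -0.2402]
  T[3,:] = [+0.0000 +0.0617 +0.0668 +0.1230]
eigenvalue magnitudes: 0.2029, 0.1649, 0.1649, 0.0000.
ρ(T) = max|λ| = 0.2029; 0.2029 < 1: convergent.

yes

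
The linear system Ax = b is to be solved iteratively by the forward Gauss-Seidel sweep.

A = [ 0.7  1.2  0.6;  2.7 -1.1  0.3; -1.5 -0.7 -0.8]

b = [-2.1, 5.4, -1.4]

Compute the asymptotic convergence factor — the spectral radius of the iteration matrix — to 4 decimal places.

Split A = D + L + U, D = diag(0.7, -1.1, -0.8).
Gauss-Seidel: T = -(D+L)⁻¹U, row 0 first, T[0,2] = -(0.6)/(0.7) = -0.8571; later rows by forward substitution.
  T[0,:] = [+0.0000, -1.7143, -0.8571]
  T[1,:] = [+0.0000, -4.2078, -1.8312]
  T[2,:] = [+0.0000, +6.8961, +3.2094]
eigenvalue magnitudes: 1.5602, 0.5619, 0.0000.
spectral radius ρ = 1.5602; 1.5602 > 1: divergent.

1.5602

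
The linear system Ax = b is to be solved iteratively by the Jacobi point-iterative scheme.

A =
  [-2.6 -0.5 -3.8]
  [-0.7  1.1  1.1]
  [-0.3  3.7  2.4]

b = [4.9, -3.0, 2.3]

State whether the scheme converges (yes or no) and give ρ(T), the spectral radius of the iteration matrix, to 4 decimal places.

A = D + L + U where D = diag(-2.6, 1.1, 2.4).
Jacobi T = -D⁻¹(L+U): T[1,2] = -(1.1)/(1.1) = -1.0000; T[1,1] = 0.
  T[0,:] = [+0.0000  -0.1923  -1.4615]
  T[1,:] = [+0.6364  +0.0000  -1.0000]
  T[2,:] = [+0.1250  -1.5417  +0.0000]
moduli |λ_i(T)| = 1.4886, 0.9896, 0.9896.
ρ = 1.4886; 1.4886 > 1 ⇒ diverges.

no, ρ = 1.4886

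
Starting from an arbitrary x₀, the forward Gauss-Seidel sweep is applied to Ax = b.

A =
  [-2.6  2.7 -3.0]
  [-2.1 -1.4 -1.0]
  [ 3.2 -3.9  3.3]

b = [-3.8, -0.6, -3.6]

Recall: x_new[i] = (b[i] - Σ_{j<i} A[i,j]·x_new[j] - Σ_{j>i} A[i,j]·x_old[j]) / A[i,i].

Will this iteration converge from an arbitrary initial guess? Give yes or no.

Split A = D + L + U, D = diag(-2.6, -1.4, 3.3).
GS T = -(D+L)⁻¹U: row 0 first, T[0,1] = -(2.7)/(-2.6) = +1.0385; later rows by forward substitution.
  T[0,:] = [+0.0000, +1.0385, -1.1538]
  T[1,:] = [+0.0000, -1.5577, +1.0165]
  T[2,:] = [+0.0000, -2.8479, +2.3202]
moduli |λ_i(T)| = 1.3111, 0.5486, 0.0000.
ρ = 1.3111; 1.3111 > 1: divergent.

no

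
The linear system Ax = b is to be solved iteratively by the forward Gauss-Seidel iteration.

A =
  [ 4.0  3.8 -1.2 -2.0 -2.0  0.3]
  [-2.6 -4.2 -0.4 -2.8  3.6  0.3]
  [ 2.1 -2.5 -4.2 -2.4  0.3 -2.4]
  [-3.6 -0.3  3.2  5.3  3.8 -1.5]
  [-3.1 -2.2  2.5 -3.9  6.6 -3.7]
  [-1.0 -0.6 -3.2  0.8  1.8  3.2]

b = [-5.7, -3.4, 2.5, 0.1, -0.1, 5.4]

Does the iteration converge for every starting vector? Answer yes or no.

A = D + L + U where D = diag(4, -4.2, -4.2, 5.3, 6.6, 3.2).
GS T = -(D+L)⁻¹U: row 0 first, T[0,3] = -(-2)/(4) = +0.5000; later rows by forward substitution.
  T[0,:] = [+0.0000, -0.9500, +0.3000, +0.5000, +0.5000, -0.0750]
  T[1,:] = [+0.0000, +0.5881, -0.2810, -0.9762, +0.5476, +0.1179]
  T[2,:] = [+0.0000, -0.8251, +0.3172, +0.2596, -0.0045, -0.6791]
  T[3,:] = [+0.0000, -0.1138, -0.0037, +0.1276, -0.3436, +0.6488]
  T[4,:] = [+0.0000, -0.0049, -0.0751, -0.1135, +0.2161, +1.2052]
  T[5,:] = [+0.0000, -0.9804, +0.4014, +0.2648, +0.2188, -1.5206]
eigenvalue magnitudes: 1.5859, 0.8816, 0.8816, 0.3182, 0.0166, 0.0000.
ρ = 1.5859; 1.5859 > 1: divergent.

no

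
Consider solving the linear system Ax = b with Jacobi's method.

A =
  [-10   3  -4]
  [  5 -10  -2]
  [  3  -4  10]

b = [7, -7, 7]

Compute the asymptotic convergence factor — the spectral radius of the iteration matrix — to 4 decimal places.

0.5502

Diagonal D = diag(-10, -10, 10); L, U strict lower/upper.
Jacobi: T = -D⁻¹(L+U), T[0,2] = -(-4)/(-10) = -0.4000; T[0,0] = 0.
  T[0,:] = [+0.0000 +0.3000 -0.4000]
  T[1,:] = [+0.5000 +0.0000 -0.2000]
  T[2,:] = [-0.3000 +0.4000 +0.0000]
|λ(T)| sorted: 0.5502, 0.3357, 0.3357.
ρ(T) = max|λ| = 0.5502; 0.5502 < 1 ⇒ converges.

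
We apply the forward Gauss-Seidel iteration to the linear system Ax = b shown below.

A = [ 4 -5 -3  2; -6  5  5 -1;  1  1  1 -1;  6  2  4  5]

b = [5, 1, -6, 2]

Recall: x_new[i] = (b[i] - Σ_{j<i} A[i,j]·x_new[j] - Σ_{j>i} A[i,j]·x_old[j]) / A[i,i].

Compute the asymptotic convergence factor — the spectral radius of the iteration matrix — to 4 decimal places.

1.5265

A = D + L + U where D = diag(4, 5, 1, 5).
T_GS = -(D+L)⁻¹U: row 0 first, T[0,1] = -(-5)/(4) = +1.2500; later rows by forward substitution.
  T[0,:] = [+0.0000, +1.2500, +0.7500, -0.5000]
  T[1,:] = [+0.0000, +1.5000, -0.1000, -0.4000]
  T[2,:] = [+0.0000, -2.7500, -0.6500, +1.9000]
  T[3,:] = [+0.0000, +0.1000, -0.3400, -0.7600]
|λ(T)| sorted: 1.5265, 0.9913, 0.9913, 0.0000.
spectral radius ρ = 1.5265; 1.5265 > 1 ⇒ diverges.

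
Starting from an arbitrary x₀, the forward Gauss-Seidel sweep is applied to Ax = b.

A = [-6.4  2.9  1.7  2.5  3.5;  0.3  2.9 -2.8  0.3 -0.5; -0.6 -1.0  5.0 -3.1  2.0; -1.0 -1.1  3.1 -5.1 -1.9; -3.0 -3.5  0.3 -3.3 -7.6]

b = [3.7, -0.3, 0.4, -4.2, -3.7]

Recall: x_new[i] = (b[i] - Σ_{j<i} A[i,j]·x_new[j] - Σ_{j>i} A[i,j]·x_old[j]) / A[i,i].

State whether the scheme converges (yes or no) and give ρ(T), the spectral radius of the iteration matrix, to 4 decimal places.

yes, ρ = 0.9267

Split A = D + L + U, D = diag(-6.4, 2.9, 5, -5.1, -7.6).
T_GS = -(D+L)⁻¹U: row 0 first, T[0,1] = -(2.9)/(-6.4) = +0.4531; later rows by forward substitution.
  T[0,:] = [+0.0000  +0.4531  +0.2656  +0.3906  +0.5469]
  T[1,:] = [+0.0000  -0.0469  +0.9380  -0.1439  +0.1158]
  T[2,:] = [+0.0000  +0.0450  +0.2195  +0.6381  -0.3112]
  T[3,:] = [+0.0000  -0.0514  -0.1210  +0.3423  -0.6939]
  T[4,:] = [+0.0000  -0.1332  -0.4756  -0.2114  +0.0198]
|λ(T)| sorted: 0.9267, 0.3783, 0.3783, 0.3008, 0.0000.
ρ = 0.9267; 0.9267 < 1 ⇒ converges.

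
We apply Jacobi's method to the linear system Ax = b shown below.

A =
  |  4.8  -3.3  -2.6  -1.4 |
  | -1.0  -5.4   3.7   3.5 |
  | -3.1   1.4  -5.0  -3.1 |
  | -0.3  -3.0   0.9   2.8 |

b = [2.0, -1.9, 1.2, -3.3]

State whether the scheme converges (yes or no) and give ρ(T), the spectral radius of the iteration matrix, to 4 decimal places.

Diagonal D = diag(4.8, -5.4, -5, 2.8); L, U strict lower/upper.
Jacobi T = -D⁻¹(L+U): T[3,1] = -(-3)/(2.8) = +1.0714; T[3,3] = 0.
  T[0,:] = [+0.0000, +0.6875, +0.5417, +0.2917]
  T[1,:] = [-0.1852, +0.0000, +0.6852, +0.6481]
  T[2,:] = [-0.6200, +0.2800, +0.0000, -0.6200]
  T[3,:] = [+0.1071, +1.0714, -0.3214, +0.0000]
|λ(T)| sorted: 1.2240, 0.7126, 0.7126, 0.4173.
ρ = 1.2240; 1.2240 > 1 ⇒ diverges.

no, ρ = 1.2240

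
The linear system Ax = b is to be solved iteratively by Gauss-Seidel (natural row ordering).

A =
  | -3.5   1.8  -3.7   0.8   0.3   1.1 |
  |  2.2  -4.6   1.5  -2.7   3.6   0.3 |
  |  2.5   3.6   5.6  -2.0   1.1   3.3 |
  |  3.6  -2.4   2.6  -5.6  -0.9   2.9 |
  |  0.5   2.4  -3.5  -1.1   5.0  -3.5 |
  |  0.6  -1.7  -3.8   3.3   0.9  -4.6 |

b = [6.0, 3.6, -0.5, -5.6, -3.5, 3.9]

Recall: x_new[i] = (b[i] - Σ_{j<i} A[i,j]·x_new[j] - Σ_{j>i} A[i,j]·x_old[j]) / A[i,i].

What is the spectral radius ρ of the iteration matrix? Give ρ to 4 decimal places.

1.4896

Split A = D + L + U, D = diag(-3.5, -4.6, 5.6, -5.6, 5, -4.6).
Gauss-Seidel: T = -(D+L)⁻¹U, row 0 first, T[0,1] = -(1.8)/(-3.5) = +0.5143; later rows by forward substitution.
  T[0,:] = [+0.0000, +0.5143, -1.0571, +0.2286, +0.0857, +0.3143]
  T[1,:] = [+0.0000, +0.2460, -0.1795, -0.4776, +0.8236, +0.2155]
  T[2,:] = [+0.0000, -0.3877, +0.5873, +0.5622, -0.7642, -0.8681]
  T[3,:] = [+0.0000, +0.0452, -0.3300, +0.6126, -0.8134, +0.2245]
  T[4,:] = [+0.0000, -0.4309, +0.5304, +0.7347, -1.1177, +0.0068]
  T[5,:] = [+0.0000, +0.2446, -0.6897, +0.3252, -0.4641, +0.8409]
moduli |λ_i(T)| = 1.4896, 0.7715, 0.7715, 0.0830, 0.0119, 0.0000.
ρ = 1.4896; 1.4896 > 1 ⇒ diverges.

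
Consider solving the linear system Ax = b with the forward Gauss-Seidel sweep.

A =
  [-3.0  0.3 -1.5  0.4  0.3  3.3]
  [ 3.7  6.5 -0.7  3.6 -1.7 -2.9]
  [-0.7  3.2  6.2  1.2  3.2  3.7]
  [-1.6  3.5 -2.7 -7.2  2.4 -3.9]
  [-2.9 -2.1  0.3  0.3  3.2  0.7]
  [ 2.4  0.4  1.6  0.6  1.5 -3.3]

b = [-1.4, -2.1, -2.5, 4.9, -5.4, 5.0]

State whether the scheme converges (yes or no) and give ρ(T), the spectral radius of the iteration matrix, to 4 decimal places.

no, ρ = 1.1778

Write A = D+L+U with D = diag(-3, 6.5, 6.2, -7.2, 3.2, -3.3).
GS T = -(D+L)⁻¹U: row 0 first, T[0,1] = -(0.3)/(-3) = +0.1000; later rows by forward substitution.
  T[0,:] = [+0.0000 +0.1000 -0.5000 +0.1333 +0.1000 +1.1000]
  T[1,:] = [+0.0000 -0.0569 +0.3923 -0.6297 +0.2046 -0.1800]
  T[2,:] = [+0.0000 +0.0407 -0.2589 +0.1465 -0.6104 -0.3797]
  T[3,:] = [+0.0000 -0.0651 +0.3989 -0.3907 +0.6395 -0.7312]
  T[4,:] = [+0.0000 +0.0556 -0.2088 -0.2695 +0.2222 +0.7641]
  T[5,:] = [+0.0000 +0.0990 -0.4640 -0.1019 +0.0188 +0.8085]
eigenvalue magnitudes: 1.1778, 0.3672, 0.2929, 0.2929, 0.0030, 0.0000.
ρ = 1.1778; 1.1778 > 1, so it fails to converge.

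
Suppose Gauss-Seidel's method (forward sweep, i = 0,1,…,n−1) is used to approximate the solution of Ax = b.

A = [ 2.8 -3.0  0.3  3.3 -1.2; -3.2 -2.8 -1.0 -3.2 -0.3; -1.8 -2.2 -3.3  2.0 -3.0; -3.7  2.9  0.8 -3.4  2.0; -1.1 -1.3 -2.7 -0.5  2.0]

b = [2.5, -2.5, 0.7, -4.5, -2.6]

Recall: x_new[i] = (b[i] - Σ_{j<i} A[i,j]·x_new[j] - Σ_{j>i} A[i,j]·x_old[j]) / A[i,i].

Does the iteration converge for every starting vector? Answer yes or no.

no

A = D + L + U where D = diag(2.8, -2.8, -3.3, -3.4, 2).
GS T = -(D+L)⁻¹U: row 0 first, T[0,4] = -(-1.2)/(2.8) = +0.4286; later rows by forward substitution.
  T[0,:] = [+0.0000, +1.0714, -0.1071, -1.1786, +0.4286]
  T[1,:] = [+0.0000, -1.2245, -0.2347, +0.2041, -0.5969]
  T[2,:] = [+0.0000, +0.2319, +0.2149, +1.1129, -0.7449]
  T[3,:] = [+0.0000, -2.1558, -0.0330, +1.7185, -0.5626]
  T[4,:] = [+0.0000, -0.4325, +0.0704, +1.4164, -1.2986]
|roots of det(T-λI)|: 1.5842, 1.3071, 1.3071, 0.0277, 0.0000.
spectral radius ρ = 1.5842; 1.5842 > 1: divergent.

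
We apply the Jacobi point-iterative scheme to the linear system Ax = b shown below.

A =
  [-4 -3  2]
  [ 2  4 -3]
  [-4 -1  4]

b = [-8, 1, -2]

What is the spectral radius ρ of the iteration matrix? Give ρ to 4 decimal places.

Write A = D+L+U with D = diag(-4, 4, 4).
Jacobi T = -D⁻¹(L+U): T[2,0] = -(-4)/(4) = +1.0000; T[2,2] = 0.
  T[0,:] = [+0.0000 -0.7500 +0.5000]
  T[1,:] = [-0.5000 +0.0000 +0.7500]
  T[2,:] = [+1.0000 +0.2500 +0.0000]
moduli |λ_i(T)| = 1.2500, 0.7071, 0.7071.
ρ = 1.2500; 1.2500 > 1, so it fails to converge.

1.2500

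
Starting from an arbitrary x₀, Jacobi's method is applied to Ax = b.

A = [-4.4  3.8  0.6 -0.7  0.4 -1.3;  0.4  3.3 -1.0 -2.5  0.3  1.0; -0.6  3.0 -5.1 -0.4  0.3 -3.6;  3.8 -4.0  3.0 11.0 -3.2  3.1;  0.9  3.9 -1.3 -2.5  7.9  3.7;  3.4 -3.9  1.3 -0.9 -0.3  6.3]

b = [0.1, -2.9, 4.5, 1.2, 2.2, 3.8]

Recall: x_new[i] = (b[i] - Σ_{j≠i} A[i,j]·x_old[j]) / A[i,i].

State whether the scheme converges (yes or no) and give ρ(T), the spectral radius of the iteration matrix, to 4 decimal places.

Let D = diag(-4.4, 3.3, -5.1, 11, 7.9, 6.3); L, U the strict triangles.
Jacobi: T = -D⁻¹(L+U), T[3,0] = -(3.8)/(11) = -0.3455; T[3,3] = 0.
  T[0,:] = [+0.0000 +0.8636 +0.1364 -0.1591 +0.0909 -0.2955]
  T[1,:] = [-0.1212 +0.0000 +0.3030 +0.7576 -0.0909 -0.3030]
  T[2,:] = [-0.1176 +0.5882 +0.0000 -0.0784 +0.0588 -0.7059]
  T[3,:] = [-0.3455 +0.3636 -0.2727 +0.0000 +0.2909 -0.2818]
  T[4,:] = [-0.1139 -0.4937 +0.1646 +0.3165 +0.0000 -0.4684]
  T[5,:] = [-0.5397 +0.6190 -0.2063 +0.1429 +0.0476 +0.0000]
eigenvalue magnitudes: 1.1209, 0.6989, 0.6331, 0.6331, 0.1938, 0.1938.
spectral radius ρ = 1.1209; 1.1209 > 1 ⇒ diverges.

no, ρ = 1.1209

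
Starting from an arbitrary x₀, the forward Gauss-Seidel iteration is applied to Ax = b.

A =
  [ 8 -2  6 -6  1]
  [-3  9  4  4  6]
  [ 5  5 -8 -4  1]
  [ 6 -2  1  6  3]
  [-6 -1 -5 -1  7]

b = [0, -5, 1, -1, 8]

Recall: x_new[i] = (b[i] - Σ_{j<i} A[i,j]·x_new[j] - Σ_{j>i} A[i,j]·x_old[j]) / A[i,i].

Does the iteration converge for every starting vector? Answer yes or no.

Write A = D+L+U with D = diag(8, 9, -8, 6, 7).
T_GS = -(D+L)⁻¹U: row 0 first, T[0,1] = -(-2)/(8) = +0.2500; later rows by forward substitution.
  T[0,:] = [+0.0000 +0.2500 -0.7500 +0.7500 -0.1250]
  T[1,:] = [+0.0000 +0.0833 -0.6944 -0.1944 -0.7083]
  T[2,:] = [+0.0000 +0.2083 -0.9028 -0.1528 -0.3958]
  T[3,:] = [+0.0000 -0.2569 +0.6690 -0.7894 -0.5451]
  T[4,:] = [+0.0000 +0.3383 -1.2913 +0.3932 -0.5689]
moduli |λ_i(T)| = 1.1527, 0.6278, 0.6278, 0.0524, 0.0000.
ρ = 1.1527; 1.1527 > 1 ⇒ diverges.

no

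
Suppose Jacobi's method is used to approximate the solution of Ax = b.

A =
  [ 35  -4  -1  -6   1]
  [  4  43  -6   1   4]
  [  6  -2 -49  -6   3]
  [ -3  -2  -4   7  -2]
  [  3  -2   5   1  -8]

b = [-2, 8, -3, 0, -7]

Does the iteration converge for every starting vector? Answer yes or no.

Write A = D+L+U with D = diag(35, 43, -49, 7, -8).
T_J = -D⁻¹(L+U): T[2,1] = -(-2)/(-49) = -0.0408; T[2,2] = 0.
  T[0,:] = [+0.0000, +0.1143, +0.0286, +0.1714, -0.0286]
  T[1,:] = [-0.0930, +0.0000, +0.1395, -0.0233, -0.0930]
  T[2,:] = [+0.1224, -0.0408, +0.0000, -0.1224, +0.0612]
  T[3,:] = [+0.4286, +0.2857, +0.5714, +0.0000, +0.2857]
  T[4,:] = [+0.3750, -0.2500, +0.6250, +0.1250, +0.0000]
|roots of det(T-λI)|: 0.3773, 0.3042, 0.2333, 0.2333, 0.1151.
ρ = 0.3773; 0.3773 < 1: convergent.

yes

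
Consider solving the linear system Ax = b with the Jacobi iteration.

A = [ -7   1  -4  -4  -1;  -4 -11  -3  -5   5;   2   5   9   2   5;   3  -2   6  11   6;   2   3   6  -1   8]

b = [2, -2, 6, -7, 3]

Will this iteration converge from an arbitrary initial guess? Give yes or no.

Let D = diag(-7, -11, 9, 11, 8); L, U the strict triangles.
Jacobi: T = -D⁻¹(L+U), T[4,3] = -(-1)/(8) = +0.1250; T[4,4] = 0.
  T[0,:] = [+0.0000, +0.1429, -0.5714, -0.5714, -0.1429]
  T[1,:] = [-0.3636, +0.0000, -0.2727, -0.4545, +0.4545]
  T[2,:] = [-0.2222, -0.5556, +0.0000, -0.2222, -0.5556]
  T[3,:] = [-0.2727, +0.1818, -0.5455, +0.0000, -0.5455]
  T[4,:] = [-0.2500, -0.3750, -0.7500, +0.1250, +0.0000]
|eigenvalues of T|: 1.2211, 0.7323, 0.6799, 0.6799, 0.3978.
ρ = 1.2211; 1.2211 > 1: divergent.

no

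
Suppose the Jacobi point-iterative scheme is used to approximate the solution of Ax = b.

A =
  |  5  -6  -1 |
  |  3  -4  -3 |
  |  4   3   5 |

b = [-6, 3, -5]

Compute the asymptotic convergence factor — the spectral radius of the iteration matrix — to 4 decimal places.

A = D + L + U where D = diag(5, -4, 5).
Jacobi T = -D⁻¹(L+U): T[0,2] = -(-1)/(5) = +0.2000; T[0,0] = 0.
  T[0,:] = [+0.0000 +1.2000 +0.2000]
  T[1,:] = [+0.7500 +0.0000 -0.7500]
  T[2,:] = [-0.8000 -0.6000 +0.0000]
|eigenvalues of T|: 1.2948, 0.6975, 0.6975.
spectral radius ρ = 1.2948; 1.2948 > 1: divergent.

1.2948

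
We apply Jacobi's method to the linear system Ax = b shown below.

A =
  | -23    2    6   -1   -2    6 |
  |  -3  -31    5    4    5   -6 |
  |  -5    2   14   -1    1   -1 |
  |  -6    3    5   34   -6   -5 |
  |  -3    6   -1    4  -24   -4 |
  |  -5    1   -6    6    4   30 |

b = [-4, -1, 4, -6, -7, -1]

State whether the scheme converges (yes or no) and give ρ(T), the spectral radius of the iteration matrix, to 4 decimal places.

Write A = D+L+U with D = diag(-23, -31, 14, 34, -24, 30).
T_J = -D⁻¹(L+U): T[1,4] = -(5)/(-31) = +0.1613; T[1,1] = 0.
  T[0,:] = [+0.0000 +0.0870 +0.2609 -0.0435 -0.0870 +0.2609]
  T[1,:] = [-0.0968 +0.0000 +0.1613 +0.1290 +0.1613 -0.1935]
  T[2,:] = [+0.3571 -0.1429 +0.0000 +0.0714 -0.0714 +0.0714]
  T[3,:] = [+0.1765 -0.0882 -0.1471 +0.0000 +0.1765 +0.1471]
  T[4,:] = [-0.1250 +0.2500 -0.0417 +0.1667 +0.0000 -0.1667]
  T[5,:] = [+0.1667 -0.0333 +0.2000 -0.2000 -0.1333 +0.0000]
|λ(T)| sorted: 0.5250, 0.2837, 0.2837, 0.2618, 0.2618, 0.2230.
ρ(T) = max|λ| = 0.5250; 0.5250 < 1, so it converges for any x₀.

yes, ρ = 0.5250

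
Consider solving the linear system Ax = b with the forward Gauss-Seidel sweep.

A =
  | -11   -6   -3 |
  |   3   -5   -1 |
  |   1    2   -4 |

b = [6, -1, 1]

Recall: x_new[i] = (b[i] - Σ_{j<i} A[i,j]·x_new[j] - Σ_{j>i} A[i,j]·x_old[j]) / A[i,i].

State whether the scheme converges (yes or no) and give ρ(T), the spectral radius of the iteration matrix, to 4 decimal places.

Write A = D+L+U with D = diag(-11, -5, -4).
GS T = -(D+L)⁻¹U: row 0 first, T[0,1] = -(-6)/(-11) = -0.5455; later rows by forward substitution.
  T[0,:] = [+0.0000, -0.5455, -0.2727]
  T[1,:] = [+0.0000, -0.3273, -0.3636]
  T[2,:] = [+0.0000, -0.3000, -0.2500]
eigenvalue magnitudes: 0.6212, 0.0439, 0.0000.
ρ(T) = max|λ| = 0.6212; 0.6212 < 1, so it converges for any x₀.

yes, ρ = 0.6212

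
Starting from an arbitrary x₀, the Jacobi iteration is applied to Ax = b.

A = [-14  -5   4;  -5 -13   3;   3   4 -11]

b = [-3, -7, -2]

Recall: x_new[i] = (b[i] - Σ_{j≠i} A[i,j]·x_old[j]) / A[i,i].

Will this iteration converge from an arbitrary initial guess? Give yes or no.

yes

Let D = diag(-14, -13, -11); L, U the strict triangles.
T_J = -D⁻¹(L+U): T[2,1] = -(4)/(-11) = +0.3636; T[2,2] = 0.
  T[0,:] = [+0.0000, -0.3571, +0.2857]
  T[1,:] = [-0.3846, +0.0000, +0.2308]
  T[2,:] = [+0.2727, +0.3636, +0.0000]
moduli |λ_i(T)| = 0.6310, 0.3397, 0.2913.
ρ(T) = max|λ| = 0.6310; 0.6310 < 1, so it converges for any x₀.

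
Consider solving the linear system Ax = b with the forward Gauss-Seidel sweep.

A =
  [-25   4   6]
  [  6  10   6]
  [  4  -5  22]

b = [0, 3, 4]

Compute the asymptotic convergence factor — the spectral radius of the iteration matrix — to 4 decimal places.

Split A = D + L + U, D = diag(-25, 10, 22).
T_GS = -(D+L)⁻¹U: row 0 first, T[0,1] = -(4)/(-25) = +0.1600; later rows by forward substitution.
  T[0,:] = [+0.0000 +0.1600 +0.2400]
  T[1,:] = [+0.0000 -0.0960 -0.7440]
  T[2,:] = [+0.0000 -0.0509 -0.2127]
|λ(T)| sorted: 0.3575, 0.0488, 0.0000.
spectral radius ρ = 0.3575; 0.3575 < 1: convergent.

0.3575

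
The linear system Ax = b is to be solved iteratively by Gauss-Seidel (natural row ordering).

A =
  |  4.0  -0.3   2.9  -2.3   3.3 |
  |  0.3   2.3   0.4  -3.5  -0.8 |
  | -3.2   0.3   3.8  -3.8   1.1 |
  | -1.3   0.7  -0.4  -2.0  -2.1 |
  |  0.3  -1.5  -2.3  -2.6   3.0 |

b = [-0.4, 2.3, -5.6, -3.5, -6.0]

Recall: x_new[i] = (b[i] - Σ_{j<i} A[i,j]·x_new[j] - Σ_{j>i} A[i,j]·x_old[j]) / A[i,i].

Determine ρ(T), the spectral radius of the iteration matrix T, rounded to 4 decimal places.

A = D + L + U where D = diag(4, 2.3, 3.8, -2, 3).
Gauss-Seidel: T = -(D+L)⁻¹U, row 0 first, T[0,1] = -(-0.3)/(4) = +0.0750; later rows by forward substitution.
  T[0,:] = [+0.0000, +0.0750, -0.7250, +0.5750, -0.8250]
  T[1,:] = [+0.0000, -0.0098, -0.0793, +1.4467, +0.4554]
  T[2,:] = [+0.0000, +0.0639, -0.6043, +1.3700, -1.0202]
  T[3,:] = [+0.0000, -0.0650, +0.5643, -0.1414, -0.1503]
  T[4,:] = [+0.0000, -0.0197, +0.0586, +1.5937, -0.6022]
moduli |λ_i(T)| = 1.5598, 0.7055, 0.7055, 0.0018, 0.0000.
ρ(T) = max|λ| = 1.5598; 1.5598 > 1, so it fails to converge.

1.5598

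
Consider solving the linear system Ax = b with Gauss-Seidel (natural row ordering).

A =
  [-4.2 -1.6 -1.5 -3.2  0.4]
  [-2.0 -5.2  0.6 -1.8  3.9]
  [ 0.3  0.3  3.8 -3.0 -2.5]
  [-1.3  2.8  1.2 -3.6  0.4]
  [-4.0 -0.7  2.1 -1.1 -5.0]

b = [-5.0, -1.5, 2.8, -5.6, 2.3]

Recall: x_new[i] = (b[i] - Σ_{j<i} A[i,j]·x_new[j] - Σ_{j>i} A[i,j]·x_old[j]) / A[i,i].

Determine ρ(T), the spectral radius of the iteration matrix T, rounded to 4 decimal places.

Diagonal D = diag(-4.2, -5.2, 3.8, -3.6, -5); L, U strict lower/upper.
T_GS = -(D+L)⁻¹U: row 0 first, T[0,1] = -(-1.6)/(-4.2) = -0.3810; later rows by forward substitution.
  T[0,:] = [+0.0000, -0.3810, -0.3571, -0.7619, +0.0952]
  T[1,:] = [+0.0000, +0.1465, +0.2527, -0.0531, +0.7134]
  T[2,:] = [+0.0000, +0.0185, +0.0082, +0.8538, +0.5941]
  T[3,:] = [+0.0000, +0.2577, +0.3283, +0.5184, +0.8296]
  T[4,:] = [+0.0000, +0.2353, +0.1816, +0.8615, -0.1091]
|λ(T)| sorted: 1.5057, 0.7168, 0.2113, 0.0135, 0.0000.
ρ(T) = max|λ| = 1.5057; 1.5057 > 1 ⇒ diverges.

1.5057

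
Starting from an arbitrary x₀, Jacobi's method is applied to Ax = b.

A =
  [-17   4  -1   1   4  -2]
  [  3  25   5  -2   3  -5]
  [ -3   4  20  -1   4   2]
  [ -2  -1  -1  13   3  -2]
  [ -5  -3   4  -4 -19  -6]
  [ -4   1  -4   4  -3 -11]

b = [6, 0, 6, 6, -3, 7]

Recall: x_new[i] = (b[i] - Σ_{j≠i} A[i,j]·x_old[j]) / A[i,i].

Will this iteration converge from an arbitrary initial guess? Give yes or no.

Diagonal D = diag(-17, 25, 20, 13, -19, -11); L, U strict lower/upper.
Jacobi T = -D⁻¹(L+U): T[5,1] = -(1)/(-11) = +0.0909; T[5,5] = 0.
  T[0,:] = [+0.0000, +0.2353, -0.0588, +0.0588, +0.2353, -0.1176]
  T[1,:] = [-0.1200, +0.0000, -0.2000, +0.0800, -0.1200, +0.2000]
  T[2,:] = [+0.1500, -0.2000, +0.0000, +0.0500, -0.2000, -0.1000]
  T[3,:] = [+0.1538, +0.0769, +0.0769, +0.0000, -0.2308, +0.1538]
  T[4,:] = [-0.2632, -0.1579, +0.2105, -0.2105, +0.0000, -0.3158]
  T[5,:] = [-0.3636, +0.0909, -0.3636, +0.3636, -0.2727, +0.0000]
eigenvalue magnitudes: 0.6096, 0.4177, 0.2051, 0.2051, 0.2025, 0.2025.
spectral radius ρ = 0.6096; 0.6096 < 1: convergent.

yes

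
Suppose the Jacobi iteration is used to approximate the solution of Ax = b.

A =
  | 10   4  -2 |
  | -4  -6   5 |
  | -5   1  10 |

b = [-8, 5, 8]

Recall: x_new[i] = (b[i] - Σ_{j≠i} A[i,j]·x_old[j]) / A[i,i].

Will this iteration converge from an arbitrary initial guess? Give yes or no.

yes

A = D + L + U where D = diag(10, -6, 10).
T_J = -D⁻¹(L+U): T[0,1] = -(4)/(10) = -0.4000; T[0,0] = 0.
  T[0,:] = [+0.0000  -0.4000  +0.2000]
  T[1,:] = [-0.6667  +0.0000  +0.8333]
  T[2,:] = [+0.5000  -0.1000  +0.0000]
eigenvalue magnitudes: 0.7072, 0.4656, 0.4656.
ρ(T) = max|λ| = 0.7072; 0.7072 < 1, so it converges for any x₀.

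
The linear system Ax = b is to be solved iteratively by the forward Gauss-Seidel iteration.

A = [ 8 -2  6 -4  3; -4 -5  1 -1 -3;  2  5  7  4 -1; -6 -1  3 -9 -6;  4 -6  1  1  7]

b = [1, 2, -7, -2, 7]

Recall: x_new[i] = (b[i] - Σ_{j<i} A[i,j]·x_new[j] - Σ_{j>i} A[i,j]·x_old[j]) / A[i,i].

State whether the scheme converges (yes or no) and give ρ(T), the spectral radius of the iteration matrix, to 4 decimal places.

no, ρ = 1.2313

Split A = D + L + U, D = diag(8, -5, 7, -9, 7).
Gauss-Seidel: T = -(D+L)⁻¹U, row 0 first, T[0,2] = -(6)/(8) = -0.7500; later rows by forward substitution.
  T[0,:] = [+0.0000  +0.2500  -0.7500  +0.5000  -0.3750]
  T[1,:] = [+0.0000  -0.2000  +0.8000  -0.6000  -0.3000]
  T[2,:] = [+0.0000  +0.0714  -0.3571  -0.2857  +0.4643]
  T[3,:] = [+0.0000  -0.1206  +0.2921  -0.3619  -0.2286]
  T[4,:] = [+0.0000  -0.3073  +1.1236  -0.7075  -0.0765]
|λ(T)| sorted: 1.2313, 0.5489, 0.3582, 0.0450, 0.0000.
ρ(T) = max|λ| = 1.2313; 1.2313 > 1: divergent.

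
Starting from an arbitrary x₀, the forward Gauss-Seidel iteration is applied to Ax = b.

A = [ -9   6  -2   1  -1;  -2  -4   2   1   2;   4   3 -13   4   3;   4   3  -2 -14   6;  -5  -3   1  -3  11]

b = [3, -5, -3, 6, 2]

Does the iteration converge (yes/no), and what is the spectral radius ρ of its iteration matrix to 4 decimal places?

yes, ρ = 0.7222

Split A = D + L + U, D = diag(-9, -4, -13, -14, 11).
GS T = -(D+L)⁻¹U: row 0 first, T[0,1] = -(6)/(-9) = +0.6667; later rows by forward substitution.
  T[0,:] = [+0.0000, +0.6667, -0.2222, +0.1111, -0.1111]
  T[1,:] = [+0.0000, -0.3333, +0.6111, +0.1944, +0.5556]
  T[2,:] = [+0.0000, +0.1282, +0.0726, +0.3868, +0.3248]
  T[3,:] = [+0.0000, +0.1007, +0.0571, +0.0182, +0.4695]
  T[4,:] = [+0.0000, +0.2279, +0.0746, +0.0733, +0.1995]
eigenvalue magnitudes: 0.7222, 0.5469, 0.2249, 0.2249, 0.0000.
ρ = 0.7222; 0.7222 < 1, so it converges for any x₀.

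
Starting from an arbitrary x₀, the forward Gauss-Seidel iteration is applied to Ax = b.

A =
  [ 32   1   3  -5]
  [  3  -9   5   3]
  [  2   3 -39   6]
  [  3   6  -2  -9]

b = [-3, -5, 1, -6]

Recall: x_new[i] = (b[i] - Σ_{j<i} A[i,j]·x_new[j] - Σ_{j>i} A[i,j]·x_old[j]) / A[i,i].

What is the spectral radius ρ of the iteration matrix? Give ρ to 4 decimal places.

0.3996

Diagonal D = diag(32, -9, -39, -9); L, U strict lower/upper.
GS T = -(D+L)⁻¹U: row 0 first, T[0,2] = -(3)/(32) = -0.0938; later rows by forward substitution.
  T[0,:] = [+0.0000  -0.0312  -0.0938  +0.1562]
  T[1,:] = [+0.0000  -0.0104  +0.5243  +0.3854]
  T[2,:] = [+0.0000  -0.0024  +0.0355  +0.1915]
  T[3,:] = [+0.0000  -0.0168  +0.3104  +0.2665]
|eigenvalues of T|: 0.3996, 0.1257, 0.0177, 0.0000.
spectral radius ρ = 0.3996; 0.3996 < 1: convergent.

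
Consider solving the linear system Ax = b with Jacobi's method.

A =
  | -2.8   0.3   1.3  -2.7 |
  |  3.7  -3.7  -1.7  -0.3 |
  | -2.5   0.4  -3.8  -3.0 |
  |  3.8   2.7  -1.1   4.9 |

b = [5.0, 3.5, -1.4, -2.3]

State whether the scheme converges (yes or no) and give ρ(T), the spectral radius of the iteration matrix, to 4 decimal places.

Split A = D + L + U, D = diag(-2.8, -3.7, -3.8, 4.9).
T_J = -D⁻¹(L+U): T[2,3] = -(-3)/(-3.8) = -0.7895; T[2,2] = 0.
  T[0,:] = [+0.0000  +0.1071  +0.4643  -0.9643]
  T[1,:] = [+1.0000  +0.0000  -0.4595  -0.0811]
  T[2,:] = [-0.6579  +0.1053  +0.0000  -0.7895]
  T[3,:] = [-0.7755  -0.5510  +0.2245  +0.0000]
|roots of det(T-λI)|: 1.1703, 0.8171, 0.8171, 0.4900.
ρ(T) = max|λ| = 1.1703; 1.1703 > 1 ⇒ diverges.

no, ρ = 1.1703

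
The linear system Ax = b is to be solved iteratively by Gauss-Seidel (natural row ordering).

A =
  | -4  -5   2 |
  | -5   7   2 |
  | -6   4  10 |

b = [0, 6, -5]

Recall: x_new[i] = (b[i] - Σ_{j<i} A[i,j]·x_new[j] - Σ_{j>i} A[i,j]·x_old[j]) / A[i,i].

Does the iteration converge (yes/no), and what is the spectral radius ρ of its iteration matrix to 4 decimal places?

yes, ρ = 0.8682

Split A = D + L + U, D = diag(-4, 7, 10).
T_GS = -(D+L)⁻¹U: row 0 first, T[0,1] = -(-5)/(-4) = -1.2500; later rows by forward substitution.
  T[0,:] = [+0.0000, -1.2500, +0.5000]
  T[1,:] = [+0.0000, -0.8929, +0.0714]
  T[2,:] = [+0.0000, -0.3929, +0.2714]
|λ(T)| sorted: 0.8682, 0.2468, 0.0000.
spectral radius ρ = 0.8682; 0.8682 < 1: convergent.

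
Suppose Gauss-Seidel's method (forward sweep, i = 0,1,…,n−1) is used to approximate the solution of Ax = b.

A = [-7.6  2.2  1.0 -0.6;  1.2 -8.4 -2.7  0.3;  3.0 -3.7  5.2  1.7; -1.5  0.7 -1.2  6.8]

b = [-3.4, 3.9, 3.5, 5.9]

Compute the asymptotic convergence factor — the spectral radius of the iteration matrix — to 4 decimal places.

Split A = D + L + U, D = diag(-7.6, -8.4, 5.2, 6.8).
T_GS = -(D+L)⁻¹U: row 0 first, T[0,2] = -(1)/(-7.6) = +0.1316; later rows by forward substitution.
  T[0,:] = [+0.0000, +0.2895, +0.1316, -0.0789]
  T[1,:] = [+0.0000, +0.0414, -0.3026, +0.0244]
  T[2,:] = [+0.0000, -0.1376, -0.2912, -0.2640]
  T[3,:] = [+0.0000, +0.0353, +0.0088, -0.0665]
eigenvalue magnitudes: 0.3636, 0.1615, 0.1143, 0.0000.
spectral radius ρ = 0.3636; 0.3636 < 1: convergent.

0.3636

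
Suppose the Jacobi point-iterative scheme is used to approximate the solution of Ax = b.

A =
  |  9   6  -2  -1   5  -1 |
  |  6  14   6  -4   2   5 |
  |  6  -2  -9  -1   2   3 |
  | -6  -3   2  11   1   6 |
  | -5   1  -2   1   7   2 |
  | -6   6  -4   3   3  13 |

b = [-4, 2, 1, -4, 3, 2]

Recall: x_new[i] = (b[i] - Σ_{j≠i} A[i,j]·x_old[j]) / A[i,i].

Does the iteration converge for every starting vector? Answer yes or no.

no

A = D + L + U where D = diag(9, 14, -9, 11, 7, 13).
Jacobi T = -D⁻¹(L+U): T[0,3] = -(-1)/(9) = +0.1111; T[0,0] = 0.
  T[0,:] = [+0.0000 -0.6667 +0.2222 +0.1111 -0.5556 +0.1111]
  T[1,:] = [-0.4286 +0.0000 -0.4286 +0.2857 -0.1429 -0.3571]
  T[2,:] = [+0.6667 -0.2222 +0.0000 -0.1111 +0.2222 +0.3333]
  T[3,:] = [+0.5455 +0.2727 -0.1818 +0.0000 -0.0909 -0.5455]
  T[4,:] = [+0.7143 -0.1429 +0.2857 -0.1429 +0.0000 -0.2857]
  T[5,:] = [+0.4615 -0.4615 +0.3077 -0.2308 -0.2308 +0.0000]
eigenvalue magnitudes: 1.1554, 0.5554, 0.5554, 0.4271, 0.2772, 0.2772.
ρ = 1.1554; 1.1554 > 1: divergent.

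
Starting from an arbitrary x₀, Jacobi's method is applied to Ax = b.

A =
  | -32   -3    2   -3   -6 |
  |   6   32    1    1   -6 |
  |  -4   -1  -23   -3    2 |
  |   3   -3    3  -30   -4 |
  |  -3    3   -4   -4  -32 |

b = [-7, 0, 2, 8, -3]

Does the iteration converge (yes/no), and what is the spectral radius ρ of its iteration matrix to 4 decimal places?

A = D + L + U where D = diag(-32, 32, -23, -30, -32).
Jacobi T = -D⁻¹(L+U): T[4,0] = -(-3)/(-32) = -0.0938; T[4,4] = 0.
  T[0,:] = [+0.0000  -0.0938  +0.0625  -0.0938  -0.1875]
  T[1,:] = [-0.1875  +0.0000  -0.0312  -0.0312  +0.1875]
  T[2,:] = [-0.1739  -0.0435  +0.0000  -0.1304  +0.0870]
  T[3,:] = [+0.1000  -0.1000  +0.1000  +0.0000  -0.1333]
  T[4,:] = [-0.0938  +0.0938  -0.1250  -0.1250  +0.0000]
moduli |λ_i(T)| = 0.1774, 0.1460, 0.0568, 0.0465, 0.0465.
spectral radius ρ = 0.1774; 0.1774 < 1 ⇒ converges.

yes, ρ = 0.1774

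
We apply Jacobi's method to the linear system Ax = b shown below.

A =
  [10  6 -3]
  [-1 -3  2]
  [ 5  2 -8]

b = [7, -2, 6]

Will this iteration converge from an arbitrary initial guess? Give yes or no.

yes

Write A = D+L+U with D = diag(10, -3, -8).
Jacobi: T = -D⁻¹(L+U), T[0,2] = -(-3)/(10) = +0.3000; T[0,0] = 0.
  T[0,:] = [+0.0000  -0.6000  +0.3000]
  T[1,:] = [-0.3333  +0.0000  +0.6667]
  T[2,:] = [+0.6250  +0.2500  +0.0000]
|eigenvalues of T|: 0.9231, 0.5458, 0.5458.
ρ = 0.9231; 0.9231 < 1: convergent.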